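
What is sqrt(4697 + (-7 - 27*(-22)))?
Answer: 2*sqrt(1321) ≈ 72.691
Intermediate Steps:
sqrt(4697 + (-7 - 27*(-22))) = sqrt(4697 + (-7 + 594)) = sqrt(4697 + 587) = sqrt(5284) = 2*sqrt(1321)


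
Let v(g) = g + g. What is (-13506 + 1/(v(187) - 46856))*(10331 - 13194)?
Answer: 1797351011659/46482 ≈ 3.8668e+7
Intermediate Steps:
v(g) = 2*g
(-13506 + 1/(v(187) - 46856))*(10331 - 13194) = (-13506 + 1/(2*187 - 46856))*(10331 - 13194) = (-13506 + 1/(374 - 46856))*(-2863) = (-13506 + 1/(-46482))*(-2863) = (-13506 - 1/46482)*(-2863) = -627785893/46482*(-2863) = 1797351011659/46482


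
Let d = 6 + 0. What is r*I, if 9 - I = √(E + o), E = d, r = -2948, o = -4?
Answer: -26532 + 2948*√2 ≈ -22363.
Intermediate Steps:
d = 6
E = 6
I = 9 - √2 (I = 9 - √(6 - 4) = 9 - √2 ≈ 7.5858)
r*I = -2948*(9 - √2) = -26532 + 2948*√2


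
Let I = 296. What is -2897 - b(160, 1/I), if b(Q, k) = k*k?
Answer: -253823553/87616 ≈ -2897.0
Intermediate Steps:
b(Q, k) = k²
-2897 - b(160, 1/I) = -2897 - (1/296)² = -2897 - 1*1/87616 = -2897 - 1/87616 = -253823553/87616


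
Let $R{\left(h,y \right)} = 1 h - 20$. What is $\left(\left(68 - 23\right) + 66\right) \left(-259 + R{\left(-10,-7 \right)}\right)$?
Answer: $-32079$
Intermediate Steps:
$R{\left(h,y \right)} = -20 + h$ ($R{\left(h,y \right)} = h - 20 = -20 + h$)
$\left(\left(68 - 23\right) + 66\right) \left(-259 + R{\left(-10,-7 \right)}\right) = \left(\left(68 - 23\right) + 66\right) \left(-259 - 30\right) = \left(45 + 66\right) \left(-259 - 30\right) = 111 \left(-289\right) = -32079$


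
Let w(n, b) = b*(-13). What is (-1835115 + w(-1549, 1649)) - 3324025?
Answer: -5180577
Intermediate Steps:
w(n, b) = -13*b
(-1835115 + w(-1549, 1649)) - 3324025 = (-1835115 - 13*1649) - 3324025 = (-1835115 - 21437) - 3324025 = -1856552 - 3324025 = -5180577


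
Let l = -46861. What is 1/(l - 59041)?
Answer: -1/105902 ≈ -9.4427e-6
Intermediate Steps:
1/(l - 59041) = 1/(-46861 - 59041) = 1/(-105902) = -1/105902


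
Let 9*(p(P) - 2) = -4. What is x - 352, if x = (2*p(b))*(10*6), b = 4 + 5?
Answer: -496/3 ≈ -165.33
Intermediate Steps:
b = 9
p(P) = 14/9 (p(P) = 2 + (⅑)*(-4) = 2 - 4/9 = 14/9)
x = 560/3 (x = (2*(14/9))*(10*6) = (28/9)*60 = 560/3 ≈ 186.67)
x - 352 = 560/3 - 352 = -496/3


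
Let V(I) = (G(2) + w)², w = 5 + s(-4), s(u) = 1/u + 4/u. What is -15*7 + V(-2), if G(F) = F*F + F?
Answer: -159/16 ≈ -9.9375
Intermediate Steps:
s(u) = 5/u (s(u) = 1/u + 4/u = 5/u)
w = 15/4 (w = 5 + 5/(-4) = 5 + 5*(-¼) = 5 - 5/4 = 15/4 ≈ 3.7500)
G(F) = F + F² (G(F) = F² + F = F + F²)
V(I) = 1521/16 (V(I) = (2*(1 + 2) + 15/4)² = (2*3 + 15/4)² = (6 + 15/4)² = (39/4)² = 1521/16)
-15*7 + V(-2) = -15*7 + 1521/16 = -105 + 1521/16 = -159/16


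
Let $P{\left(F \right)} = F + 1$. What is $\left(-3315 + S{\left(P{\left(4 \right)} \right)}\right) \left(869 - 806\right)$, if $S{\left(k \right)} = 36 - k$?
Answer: $-206892$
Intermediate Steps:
$P{\left(F \right)} = 1 + F$
$\left(-3315 + S{\left(P{\left(4 \right)} \right)}\right) \left(869 - 806\right) = \left(-3315 + \left(36 - \left(1 + 4\right)\right)\right) \left(869 - 806\right) = \left(-3315 + \left(36 - 5\right)\right) 63 = \left(-3315 + 31\right) 63 = \left(-3284\right) 63 = -206892$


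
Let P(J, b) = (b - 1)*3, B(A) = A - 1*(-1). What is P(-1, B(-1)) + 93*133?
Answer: 12366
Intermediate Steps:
B(A) = 1 + A (B(A) = A + 1 = 1 + A)
P(J, b) = -3 + 3*b (P(J, b) = (-1 + b)*3 = -3 + 3*b)
P(-1, B(-1)) + 93*133 = (-3 + 3*(1 - 1)) + 93*133 = (-3 + 3*0) + 12369 = (-3 + 0) + 12369 = -3 + 12369 = 12366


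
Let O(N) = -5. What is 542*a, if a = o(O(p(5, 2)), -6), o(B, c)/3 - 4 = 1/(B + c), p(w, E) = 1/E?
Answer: 69918/11 ≈ 6356.2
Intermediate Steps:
o(B, c) = 12 + 3/(B + c)
a = 129/11 (a = 3*(1 + 4*(-5) + 4*(-6))/(-5 - 6) = 3*(1 - 20 - 24)/(-11) = 3*(-1/11)*(-43) = 129/11 ≈ 11.727)
542*a = 542*(129/11) = 69918/11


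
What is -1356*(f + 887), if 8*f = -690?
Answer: -1085817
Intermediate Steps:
f = -345/4 (f = (⅛)*(-690) = -345/4 ≈ -86.250)
-1356*(f + 887) = -1356*(-345/4 + 887) = -1356*3203/4 = -1085817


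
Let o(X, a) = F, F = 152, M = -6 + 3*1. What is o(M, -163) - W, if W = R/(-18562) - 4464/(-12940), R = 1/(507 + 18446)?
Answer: 172597227717179/1138091070710 ≈ 151.66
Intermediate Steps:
R = 1/18953 ≈ 5.2762e-5
W = 392615030741/1138091070710 (W = (1/18953)/(-18562) - 4464/(-12940) = (1/18953)*(-1/18562) - 4464*(-1/12940) = -1/351805586 + 1116/3235 = 392615030741/1138091070710 ≈ 0.34498)
M = -3 (M = -6 + 3 = -3)
o(X, a) = 152
o(M, -163) - W = 152 - 1*392615030741/1138091070710 = 152 - 392615030741/1138091070710 = 172597227717179/1138091070710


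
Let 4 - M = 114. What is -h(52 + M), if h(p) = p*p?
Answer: -3364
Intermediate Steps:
M = -110 (M = 4 - 1*114 = 4 - 114 = -110)
h(p) = p²
-h(52 + M) = -(52 - 110)² = -1*(-58)² = -1*3364 = -3364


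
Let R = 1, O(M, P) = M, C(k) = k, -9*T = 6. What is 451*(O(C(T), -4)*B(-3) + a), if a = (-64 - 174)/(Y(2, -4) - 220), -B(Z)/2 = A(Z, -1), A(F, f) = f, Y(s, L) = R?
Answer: -8118/73 ≈ -111.21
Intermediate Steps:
T = -2/3 (T = -1/9*6 = -2/3 ≈ -0.66667)
Y(s, L) = 1
B(Z) = 2 (B(Z) = -2*(-1) = 2)
a = 238/219 (a = (-64 - 174)/(1 - 220) = -238/(-219) = -238*(-1/219) = 238/219 ≈ 1.0868)
451*(O(C(T), -4)*B(-3) + a) = 451*(-2/3*2 + 238/219) = 451*(-4/3 + 238/219) = 451*(-18/73) = -8118/73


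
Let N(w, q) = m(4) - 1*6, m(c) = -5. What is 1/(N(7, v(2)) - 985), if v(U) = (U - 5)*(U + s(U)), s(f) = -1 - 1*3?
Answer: -1/996 ≈ -0.0010040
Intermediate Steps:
s(f) = -4 (s(f) = -1 - 3 = -4)
v(U) = (-5 + U)*(-4 + U) (v(U) = (U - 5)*(U - 4) = (-5 + U)*(-4 + U))
N(w, q) = -11 (N(w, q) = -5 - 1*6 = -5 - 6 = -11)
1/(N(7, v(2)) - 985) = 1/(-11 - 985) = 1/(-996) = -1/996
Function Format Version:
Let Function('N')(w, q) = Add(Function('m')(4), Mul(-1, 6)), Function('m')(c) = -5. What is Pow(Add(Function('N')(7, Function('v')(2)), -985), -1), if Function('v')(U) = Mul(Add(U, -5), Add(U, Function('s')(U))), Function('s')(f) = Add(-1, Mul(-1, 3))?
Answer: Rational(-1, 996) ≈ -0.0010040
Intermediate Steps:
Function('s')(f) = -4 (Function('s')(f) = Add(-1, -3) = -4)
Function('v')(U) = Mul(Add(-5, U), Add(-4, U)) (Function('v')(U) = Mul(Add(U, -5), Add(U, -4)) = Mul(Add(-5, U), Add(-4, U)))
Function('N')(w, q) = -11 (Function('N')(w, q) = Add(-5, Mul(-1, 6)) = Add(-5, -6) = -11)
Pow(Add(Function('N')(7, Function('v')(2)), -985), -1) = Pow(Add(-11, -985), -1) = Pow(-996, -1) = Rational(-1, 996)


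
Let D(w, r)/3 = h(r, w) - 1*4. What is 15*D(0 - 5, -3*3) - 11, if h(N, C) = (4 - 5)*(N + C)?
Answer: 439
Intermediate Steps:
h(N, C) = -C - N (h(N, C) = -(C + N) = -C - N)
D(w, r) = -12 - 3*r - 3*w (D(w, r) = 3*((-w - r) - 1*4) = 3*((-r - w) - 4) = 3*(-4 - r - w) = -12 - 3*r - 3*w)
15*D(0 - 5, -3*3) - 11 = 15*(-12 - (-9)*3 - 3*(0 - 5)) - 11 = 15*(-12 - 3*(-9) - 3*(-5)) - 11 = 15*(-12 + 27 + 15) - 11 = 15*30 - 11 = 450 - 11 = 439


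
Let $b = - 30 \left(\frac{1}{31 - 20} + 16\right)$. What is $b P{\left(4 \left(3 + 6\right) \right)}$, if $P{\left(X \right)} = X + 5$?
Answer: $- \frac{217710}{11} \approx -19792.0$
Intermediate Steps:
$P{\left(X \right)} = 5 + X$
$b = - \frac{5310}{11}$ ($b = - 30 \left(\frac{1}{11} + 16\right) = \left(-30\right) \frac{177}{11} = - \frac{5310}{11} \approx -482.73$)
$b P{\left(4 \left(3 + 6\right) \right)} = - \frac{5310 \left(5 + 4 \left(3 + 6\right)\right)}{11} = - \frac{5310 \left(5 + 4 \cdot 9\right)}{11} = - \frac{5310 \left(5 + 36\right)}{11} = \left(- \frac{5310}{11}\right) 41 = - \frac{217710}{11}$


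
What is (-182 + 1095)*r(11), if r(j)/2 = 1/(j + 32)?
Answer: 1826/43 ≈ 42.465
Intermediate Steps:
r(j) = 2/(32 + j) (r(j) = 2/(j + 32) = 2/(32 + j))
(-182 + 1095)*r(11) = (-182 + 1095)*(2/(32 + 11)) = 913*(2/43) = 1826/43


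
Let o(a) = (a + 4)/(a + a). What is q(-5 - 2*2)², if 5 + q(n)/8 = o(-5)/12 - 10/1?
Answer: 3236401/225 ≈ 14384.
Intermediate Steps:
o(a) = (4 + a)/(2*a) (o(a) = (4 + a)/((2*a)) = (4 + a)*(1/(2*a)) = (4 + a)/(2*a))
q(n) = -1799/15 (q(n) = -40 + 8*(((½)*(4 - 5)/(-5))/12 - 10/1) = -40 + 8*(((½)*(-⅕)*(-1))*(1/12) - 10*1) = -40 + 8*((⅒)*(1/12) - 10) = -40 + 8*(1/120 - 10) = -40 + 8*(-1199/120) = -40 - 1199/15 = -1799/15)
q(-5 - 2*2)² = (-1799/15)² = 3236401/225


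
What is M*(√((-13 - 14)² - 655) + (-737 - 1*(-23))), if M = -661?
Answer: 471954 - 661*√74 ≈ 4.6627e+5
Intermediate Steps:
M*(√((-13 - 14)² - 655) + (-737 - 1*(-23))) = -661*(√((-13 - 14)² - 655) + (-737 - 1*(-23))) = -661*(√((-27)² - 655) + (-737 + 23)) = -661*(√(729 - 655) - 714) = -661*(√74 - 714) = -661*(-714 + √74) = 471954 - 661*√74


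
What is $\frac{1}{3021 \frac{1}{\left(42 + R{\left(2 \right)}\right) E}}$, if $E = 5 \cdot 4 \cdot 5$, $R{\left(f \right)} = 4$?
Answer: $\frac{4600}{3021} \approx 1.5227$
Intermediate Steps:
$E = 100$ ($E = 20 \cdot 5 = 100$)
$\frac{1}{3021 \frac{1}{\left(42 + R{\left(2 \right)}\right) E}} = \frac{1}{3021 \frac{1}{\left(42 + 4\right) 100}} = \frac{1}{3021 \frac{1}{46 \cdot 100}} = \frac{1}{3021 \cdot \frac{1}{4600}} = \frac{1}{\frac{3021}{4600}} = \frac{4600}{3021}$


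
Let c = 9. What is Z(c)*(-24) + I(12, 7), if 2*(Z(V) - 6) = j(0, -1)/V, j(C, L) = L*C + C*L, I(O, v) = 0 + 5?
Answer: -139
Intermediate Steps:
I(O, v) = 5
j(C, L) = 2*C*L (j(C, L) = C*L + C*L = 2*C*L)
Z(V) = 6 (Z(V) = 6 + ((2*0*(-1))/V)/2 = 6 + (0/V)/2 = 6 + (1/2)*0 = 6 + 0 = 6)
Z(c)*(-24) + I(12, 7) = 6*(-24) + 5 = -144 + 5 = -139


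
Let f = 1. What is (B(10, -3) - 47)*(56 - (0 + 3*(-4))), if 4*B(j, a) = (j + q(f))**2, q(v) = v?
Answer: -1139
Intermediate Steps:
B(j, a) = (1 + j)**2/4 (B(j, a) = (j + 1)**2/4 = (1 + j)**2/4)
(B(10, -3) - 47)*(56 - (0 + 3*(-4))) = ((1 + 10)**2/4 - 47)*(56 - (0 + 3*(-4))) = ((1/4)*11**2 - 47)*(56 - (0 - 12)) = ((1/4)*121 - 47)*(56 - 1*(-12)) = (121/4 - 47)*(56 + 12) = -67/4*68 = -1139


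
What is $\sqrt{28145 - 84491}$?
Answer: $i \sqrt{56346} \approx 237.37 i$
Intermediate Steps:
$\sqrt{28145 - 84491} = \sqrt{-56346} = i \sqrt{56346}$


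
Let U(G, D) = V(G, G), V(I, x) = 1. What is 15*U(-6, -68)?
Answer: 15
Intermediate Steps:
U(G, D) = 1
15*U(-6, -68) = 15*1 = 15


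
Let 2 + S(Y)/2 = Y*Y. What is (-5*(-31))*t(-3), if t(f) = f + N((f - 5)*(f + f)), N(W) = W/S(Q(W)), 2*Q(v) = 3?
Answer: 14415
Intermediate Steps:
Q(v) = 3/2 (Q(v) = (½)*3 = 3/2)
S(Y) = -4 + 2*Y² (S(Y) = -4 + 2*(Y*Y) = -4 + 2*Y²)
N(W) = 2*W (N(W) = W/(-4 + 2*(3/2)²) = W/(-4 + 2*(9/4)) = W/(-4 + 9/2) = W/(½) = W*2 = 2*W)
t(f) = f + 4*f*(-5 + f) (t(f) = f + 2*((f - 5)*(f + f)) = f + 2*((-5 + f)*(2*f)) = f + 2*(2*f*(-5 + f)) = f + 4*f*(-5 + f))
(-5*(-31))*t(-3) = (-5*(-31))*(-3*(-19 + 4*(-3))) = 155*(-3*(-19 - 12)) = 155*(-3*(-31)) = 155*93 = 14415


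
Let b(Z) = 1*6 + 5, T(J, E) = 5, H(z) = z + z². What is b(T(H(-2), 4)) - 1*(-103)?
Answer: 114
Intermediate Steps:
b(Z) = 11 (b(Z) = 6 + 5 = 11)
b(T(H(-2), 4)) - 1*(-103) = 11 - 1*(-103) = 11 + 103 = 114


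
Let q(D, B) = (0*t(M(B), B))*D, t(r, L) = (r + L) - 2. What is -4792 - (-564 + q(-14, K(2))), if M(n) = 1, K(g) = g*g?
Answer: -4228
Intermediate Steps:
K(g) = g²
t(r, L) = -2 + L + r (t(r, L) = (L + r) - 2 = -2 + L + r)
q(D, B) = 0 (q(D, B) = (0*(-2 + B + 1))*D = (0*(-1 + B))*D = 0*D = 0)
-4792 - (-564 + q(-14, K(2))) = -4792 - (-564 + 0) = -4792 - 1*(-564) = -4792 + 564 = -4228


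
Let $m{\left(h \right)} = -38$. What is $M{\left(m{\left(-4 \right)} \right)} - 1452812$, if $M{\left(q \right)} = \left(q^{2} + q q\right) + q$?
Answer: $-1449962$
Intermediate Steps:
$M{\left(q \right)} = q + 2 q^{2}$ ($M{\left(q \right)} = \left(q^{2} + q^{2}\right) + q = 2 q^{2} + q = q + 2 q^{2}$)
$M{\left(m{\left(-4 \right)} \right)} - 1452812 = - 38 \left(1 + 2 \left(-38\right)\right) - 1452812 = - 38 \left(1 - 76\right) - 1452812 = \left(-38\right) \left(-75\right) - 1452812 = 2850 - 1452812 = -1449962$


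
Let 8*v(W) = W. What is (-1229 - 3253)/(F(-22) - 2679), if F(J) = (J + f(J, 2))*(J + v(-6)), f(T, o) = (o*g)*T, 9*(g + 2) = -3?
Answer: 26892/27085 ≈ 0.99287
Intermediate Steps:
g = -7/3 (g = -2 + (⅑)*(-3) = -2 - ⅓ = -7/3 ≈ -2.3333)
f(T, o) = -7*T*o/3 (f(T, o) = (o*(-7/3))*T = (-7*o/3)*T = -7*T*o/3)
v(W) = W/8
F(J) = -11*J*(-¾ + J)/3 (F(J) = (J - 7/3*J*2)*(J + (⅛)*(-6)) = (J - 14*J/3)*(J - ¾) = (-11*J/3)*(-¾ + J) = -11*J*(-¾ + J)/3)
(-1229 - 3253)/(F(-22) - 2679) = (-1229 - 3253)/((11/12)*(-22)*(3 - 4*(-22)) - 2679) = -4482/((11/12)*(-22)*(3 + 88) - 2679) = -4482/((11/12)*(-22)*91 - 2679) = -4482/(-11011/6 - 2679) = -4482/(-27085/6) = -4482*(-6/27085) = 26892/27085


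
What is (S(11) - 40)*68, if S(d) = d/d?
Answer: -2652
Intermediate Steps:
S(d) = 1
(S(11) - 40)*68 = (1 - 40)*68 = -39*68 = -2652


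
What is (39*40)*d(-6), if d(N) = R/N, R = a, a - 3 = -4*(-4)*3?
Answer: -13260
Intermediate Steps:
a = 51 (a = 3 - 4*(-4)*3 = 3 + 16*3 = 3 + 48 = 51)
R = 51
d(N) = 51/N
(39*40)*d(-6) = (39*40)*(51/(-6)) = 1560*(51*(-⅙)) = 1560*(-17/2) = -13260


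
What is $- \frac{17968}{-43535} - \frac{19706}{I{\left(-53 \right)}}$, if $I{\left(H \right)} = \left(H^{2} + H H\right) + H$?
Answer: $- \frac{151581758}{48454455} \approx -3.1283$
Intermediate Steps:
$I{\left(H \right)} = H + 2 H^{2}$ ($I{\left(H \right)} = \left(H^{2} + H^{2}\right) + H = 2 H^{2} + H = H + 2 H^{2}$)
$- \frac{17968}{-43535} - \frac{19706}{I{\left(-53 \right)}} = - \frac{17968}{-43535} - \frac{19706}{\left(-53\right) \left(1 + 2 \left(-53\right)\right)} = \left(-17968\right) \left(- \frac{1}{43535}\right) - \frac{19706}{\left(-53\right) \left(1 - 106\right)} = \frac{17968}{43535} - \frac{19706}{\left(-53\right) \left(-105\right)} = \frac{17968}{43535} - \frac{19706}{5565} = - \frac{151581758}{48454455}$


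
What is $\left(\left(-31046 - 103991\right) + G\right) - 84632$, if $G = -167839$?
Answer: $-387508$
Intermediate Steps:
$\left(\left(-31046 - 103991\right) + G\right) - 84632 = \left(\left(-31046 - 103991\right) - 167839\right) - 84632 = \left(-135037 - 167839\right) - 84632 = -302876 - 84632 = -387508$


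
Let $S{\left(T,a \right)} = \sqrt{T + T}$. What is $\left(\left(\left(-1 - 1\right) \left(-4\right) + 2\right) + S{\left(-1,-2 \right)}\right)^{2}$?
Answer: $\left(10 + i \sqrt{2}\right)^{2} \approx 98.0 + 28.284 i$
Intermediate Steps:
$S{\left(T,a \right)} = \sqrt{2} \sqrt{T}$ ($S{\left(T,a \right)} = \sqrt{2 T} = \sqrt{2} \sqrt{T}$)
$\left(\left(\left(-1 - 1\right) \left(-4\right) + 2\right) + S{\left(-1,-2 \right)}\right)^{2} = \left(\left(\left(-1 - 1\right) \left(-4\right) + 2\right) + \sqrt{2} \sqrt{-1}\right)^{2} = \left(\left(\left(-1 - 1\right) \left(-4\right) + 2\right) + \sqrt{2} i\right)^{2} = \left(\left(\left(-2\right) \left(-4\right) + 2\right) + i \sqrt{2}\right)^{2} = \left(\left(8 + 2\right) + i \sqrt{2}\right)^{2} = \left(10 + i \sqrt{2}\right)^{2}$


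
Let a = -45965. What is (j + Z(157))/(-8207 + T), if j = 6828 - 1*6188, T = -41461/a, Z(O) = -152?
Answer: -11215460/188596647 ≈ -0.059468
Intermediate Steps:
T = 41461/45965 (T = -41461/(-45965) = -41461*(-1/45965) = 41461/45965 ≈ 0.90201)
j = 640 (j = 6828 - 6188 = 640)
(j + Z(157))/(-8207 + T) = (640 - 152)/(-8207 + 41461/45965) = 488/(-377193294/45965) = 488*(-45965/377193294) = -11215460/188596647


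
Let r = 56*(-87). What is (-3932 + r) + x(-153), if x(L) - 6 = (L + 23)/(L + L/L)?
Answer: -668583/76 ≈ -8797.1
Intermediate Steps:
r = -4872
x(L) = 6 + (23 + L)/(1 + L) (x(L) = 6 + (L + 23)/(L + L/L) = 6 + (23 + L)/(L + 1) = 6 + (23 + L)/(1 + L))
(-3932 + r) + x(-153) = (-3932 - 4872) + (29 + 7*(-153))/(1 - 153) = -8804 + (29 - 1071)/(-152) = -8804 - 1/152*(-1042) = -8804 + 521/76 = -668583/76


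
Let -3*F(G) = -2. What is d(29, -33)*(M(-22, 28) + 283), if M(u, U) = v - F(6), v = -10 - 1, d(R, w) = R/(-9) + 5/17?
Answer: -364672/459 ≈ -794.49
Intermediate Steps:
F(G) = ⅔ (F(G) = -⅓*(-2) = ⅔)
d(R, w) = 5/17 - R/9 (d(R, w) = R*(-⅑) + 5*(1/17) = -R/9 + 5/17 = 5/17 - R/9)
v = -11
M(u, U) = -35/3 (M(u, U) = -11 - 1*⅔ = -11 - ⅔ = -35/3)
d(29, -33)*(M(-22, 28) + 283) = (5/17 - ⅑*29)*(-35/3 + 283) = (5/17 - 29/9)*(814/3) = -448/153*814/3 = -364672/459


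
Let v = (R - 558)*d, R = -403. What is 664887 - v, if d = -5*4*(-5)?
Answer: 760987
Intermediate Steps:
d = 100 (d = -20*(-5) = 100)
v = -96100 (v = (-403 - 558)*100 = -961*100 = -96100)
664887 - v = 664887 - 1*(-96100) = 664887 + 96100 = 760987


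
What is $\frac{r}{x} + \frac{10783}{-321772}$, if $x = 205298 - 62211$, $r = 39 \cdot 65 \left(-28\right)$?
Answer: $- \frac{3483183383}{6577341452} \approx -0.52957$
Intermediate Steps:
$r = -70980$ ($r = 2535 \left(-28\right) = -70980$)
$x = 143087$
$\frac{r}{x} + \frac{10783}{-321772} = - \frac{70980}{143087} + \frac{10783}{-321772} = \left(-70980\right) \frac{1}{143087} + 10783 \left(- \frac{1}{321772}\right) = - \frac{10140}{20441} - \frac{10783}{321772} = - \frac{3483183383}{6577341452}$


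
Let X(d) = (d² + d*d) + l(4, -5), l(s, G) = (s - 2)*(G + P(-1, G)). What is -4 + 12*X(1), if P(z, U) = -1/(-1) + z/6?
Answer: -80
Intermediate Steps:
P(z, U) = 1 + z/6 (P(z, U) = -1*(-1) + z*(⅙) = 1 + z/6)
l(s, G) = (-2 + s)*(⅚ + G) (l(s, G) = (s - 2)*(G + (1 + (⅙)*(-1))) = (-2 + s)*(G + (1 - ⅙)) = (-2 + s)*(G + ⅚) = (-2 + s)*(⅚ + G))
X(d) = -25/3 + 2*d² (X(d) = (d² + d*d) + (-5/3 - 2*(-5) + (⅚)*4 - 5*4) = (d² + d²) + (-5/3 + 10 + 10/3 - 20) = 2*d² - 25/3 = -25/3 + 2*d²)
-4 + 12*X(1) = -4 + 12*(-25/3 + 2*1²) = -4 + 12*(-25/3 + 2*1) = -4 + 12*(-25/3 + 2) = -4 + 12*(-19/3) = -4 - 76 = -80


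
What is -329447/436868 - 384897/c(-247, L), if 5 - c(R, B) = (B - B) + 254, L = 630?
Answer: 56022383431/36260044 ≈ 1545.0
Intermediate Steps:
c(R, B) = -249 (c(R, B) = 5 - ((B - B) + 254) = 5 - (0 + 254) = 5 - 1*254 = 5 - 254 = -249)
-329447/436868 - 384897/c(-247, L) = -329447/436868 - 384897/(-249) = -329447*1/436868 - 384897*(-1/249) = -329447/436868 + 128299/83 = 56022383431/36260044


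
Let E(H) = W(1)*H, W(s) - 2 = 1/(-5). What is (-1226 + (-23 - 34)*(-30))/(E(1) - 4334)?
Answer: -2420/21661 ≈ -0.11172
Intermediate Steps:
W(s) = 9/5 (W(s) = 2 + 1/(-5) = 2 - ⅕ = 9/5)
E(H) = 9*H/5
(-1226 + (-23 - 34)*(-30))/(E(1) - 4334) = (-1226 + (-23 - 34)*(-30))/((9/5)*1 - 4334) = (-1226 - 57*(-30))/(9/5 - 4334) = (-1226 + 1710)/(-21661/5) = 484*(-5/21661) = -2420/21661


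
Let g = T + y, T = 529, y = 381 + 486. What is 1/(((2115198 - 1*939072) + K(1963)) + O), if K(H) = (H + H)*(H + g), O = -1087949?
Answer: 1/13275611 ≈ 7.5326e-8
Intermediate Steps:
y = 867
g = 1396 (g = 529 + 867 = 1396)
K(H) = 2*H*(1396 + H) (K(H) = (H + H)*(H + 1396) = (2*H)*(1396 + H) = 2*H*(1396 + H))
1/(((2115198 - 1*939072) + K(1963)) + O) = 1/(((2115198 - 1*939072) + 2*1963*(1396 + 1963)) - 1087949) = 1/(((2115198 - 939072) + 2*1963*3359) - 1087949) = 1/((1176126 + 13187434) - 1087949) = 1/(14363560 - 1087949) = 1/13275611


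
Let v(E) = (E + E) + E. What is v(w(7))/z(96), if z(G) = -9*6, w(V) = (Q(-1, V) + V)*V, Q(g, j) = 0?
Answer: -49/18 ≈ -2.7222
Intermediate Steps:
w(V) = V² (w(V) = (0 + V)*V = V*V = V²)
v(E) = 3*E (v(E) = 2*E + E = 3*E)
z(G) = -54
v(w(7))/z(96) = (3*7²)/(-54) = (3*49)*(-1/54) = 147*(-1/54) = -49/18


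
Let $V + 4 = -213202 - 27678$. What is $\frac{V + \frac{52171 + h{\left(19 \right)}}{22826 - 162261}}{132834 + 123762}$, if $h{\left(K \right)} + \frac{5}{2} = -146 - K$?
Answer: $- \frac{67175425087}{71556926520} \approx -0.93877$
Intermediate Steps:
$V = -240884$ ($V = -4 - 240880 = -240884$)
$h{\left(K \right)} = - \frac{297}{2} - K$ ($h{\left(K \right)} = - \frac{5}{2} - \left(146 + K\right) = - \frac{297}{2} - K$)
$\frac{V + \frac{52171 + h{\left(19 \right)}}{22826 - 162261}}{132834 + 123762} = \frac{-240884 + \frac{52171 - \frac{335}{2}}{22826 - 162261}}{132834 + 123762} = \frac{-240884 + \frac{52171 - \frac{335}{2}}{-139435}}{256596} = \left(-240884 + \left(52171 - \frac{335}{2}\right) \left(- \frac{1}{139435}\right)\right) \frac{1}{256596} = \left(-240884 + \frac{104007}{2} \left(- \frac{1}{139435}\right)\right) \frac{1}{256596} = \left(-240884 - \frac{104007}{278870}\right) \frac{1}{256596} = \left(- \frac{67175425087}{278870}\right) \frac{1}{256596} = - \frac{67175425087}{71556926520}$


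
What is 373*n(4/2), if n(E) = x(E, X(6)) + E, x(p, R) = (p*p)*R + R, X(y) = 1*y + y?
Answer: 23126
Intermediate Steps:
X(y) = 2*y (X(y) = y + y = 2*y)
x(p, R) = R + R*p**2 (x(p, R) = p**2*R + R = R*p**2 + R = R + R*p**2)
n(E) = 12 + E + 12*E**2 (n(E) = (2*6)*(1 + E**2) + E = 12*(1 + E**2) + E = (12 + 12*E**2) + E = 12 + E + 12*E**2)
373*n(4/2) = 373*(12 + 4/2 + 12*(4/2)**2) = 373*(12 + 4*(1/2) + 12*(4*(1/2))**2) = 373*(12 + 2 + 12*2**2) = 373*(12 + 2 + 12*4) = 373*(12 + 2 + 48) = 373*62 = 23126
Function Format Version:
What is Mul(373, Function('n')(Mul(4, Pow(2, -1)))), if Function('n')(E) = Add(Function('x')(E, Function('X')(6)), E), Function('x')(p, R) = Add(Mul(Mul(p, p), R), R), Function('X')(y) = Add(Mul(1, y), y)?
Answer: 23126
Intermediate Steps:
Function('X')(y) = Mul(2, y) (Function('X')(y) = Add(y, y) = Mul(2, y))
Function('x')(p, R) = Add(R, Mul(R, Pow(p, 2))) (Function('x')(p, R) = Add(Mul(Pow(p, 2), R), R) = Add(Mul(R, Pow(p, 2)), R) = Add(R, Mul(R, Pow(p, 2))))
Function('n')(E) = Add(12, E, Mul(12, Pow(E, 2))) (Function('n')(E) = Add(Mul(Mul(2, 6), Add(1, Pow(E, 2))), E) = Add(Mul(12, Add(1, Pow(E, 2))), E) = Add(Add(12, Mul(12, Pow(E, 2))), E) = Add(12, E, Mul(12, Pow(E, 2))))
Mul(373, Function('n')(Mul(4, Pow(2, -1)))) = Mul(373, Add(12, Mul(4, Pow(2, -1)), Mul(12, Pow(Mul(4, Pow(2, -1)), 2)))) = Mul(373, Add(12, Mul(4, Rational(1, 2)), Mul(12, Pow(Mul(4, Rational(1, 2)), 2)))) = Mul(373, Add(12, 2, Mul(12, Pow(2, 2)))) = Mul(373, Add(12, 2, Mul(12, 4))) = Mul(373, Add(12, 2, 48)) = Mul(373, 62) = 23126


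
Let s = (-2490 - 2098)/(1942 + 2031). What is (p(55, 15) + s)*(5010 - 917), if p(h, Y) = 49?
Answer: 778034277/3973 ≈ 1.9583e+5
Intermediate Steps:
s = -4588/3973 ≈ -1.1548
(p(55, 15) + s)*(5010 - 917) = (49 - 4588/3973)*(5010 - 917) = (190089/3973)*4093 = 778034277/3973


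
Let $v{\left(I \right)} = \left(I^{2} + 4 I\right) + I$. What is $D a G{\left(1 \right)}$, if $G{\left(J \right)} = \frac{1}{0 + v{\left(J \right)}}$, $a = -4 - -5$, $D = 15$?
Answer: $\frac{5}{2} \approx 2.5$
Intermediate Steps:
$v{\left(I \right)} = I^{2} + 5 I$
$a = 1$ ($a = -4 + 5 = 1$)
$G{\left(J \right)} = \frac{1}{J \left(5 + J\right)}$ ($G{\left(J \right)} = \frac{1}{0 + J \left(5 + J\right)} = \frac{1}{J \left(5 + J\right)}$)
$D a G{\left(1 \right)} = 15 \cdot 1 \frac{1}{1 \left(5 + 1\right)} = 15 \cdot 1 \cdot \frac{1}{6} = 15 \cdot \frac{1}{6} = \frac{5}{2}$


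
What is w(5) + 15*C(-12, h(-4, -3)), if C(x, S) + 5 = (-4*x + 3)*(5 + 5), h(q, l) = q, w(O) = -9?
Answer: 7566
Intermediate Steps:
C(x, S) = 25 - 40*x (C(x, S) = -5 + (-4*x + 3)*(5 + 5) = -5 + (3 - 4*x)*10 = -5 + (30 - 40*x) = 25 - 40*x)
w(5) + 15*C(-12, h(-4, -3)) = -9 + 15*(25 - 40*(-12)) = -9 + 15*(25 + 480) = -9 + 15*505 = -9 + 7575 = 7566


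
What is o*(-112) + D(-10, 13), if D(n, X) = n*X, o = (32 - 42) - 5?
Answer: 1550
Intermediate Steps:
o = -15 (o = -10 - 5 = -15)
D(n, X) = X*n
o*(-112) + D(-10, 13) = -15*(-112) + 13*(-10) = 1680 - 130 = 1550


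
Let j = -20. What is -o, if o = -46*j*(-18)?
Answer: 16560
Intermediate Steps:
o = -16560 (o = -46*(-20)*(-18) = 920*(-18) = -16560)
-o = -1*(-16560) = 16560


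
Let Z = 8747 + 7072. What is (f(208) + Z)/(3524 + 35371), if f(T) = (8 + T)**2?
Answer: 4165/2593 ≈ 1.6062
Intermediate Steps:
Z = 15819
(f(208) + Z)/(3524 + 35371) = ((8 + 208)**2 + 15819)/(3524 + 35371) = (216**2 + 15819)/38895 = (46656 + 15819)*(1/38895) = 62475*(1/38895) = 4165/2593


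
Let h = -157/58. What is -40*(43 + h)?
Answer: -46740/29 ≈ -1611.7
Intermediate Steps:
h = -157/58 (h = -157*1/58 = -157/58 ≈ -2.7069)
-40*(43 + h) = -40*(43 - 157/58) = -40*2337/58 = -46740/29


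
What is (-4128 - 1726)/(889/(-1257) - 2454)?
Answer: 7358478/3085567 ≈ 2.3848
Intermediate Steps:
(-4128 - 1726)/(889/(-1257) - 2454) = -5854/(889*(-1/1257) - 2454) = -5854/(-889/1257 - 2454) = -5854/(-3085567/1257) = -5854*(-1257/3085567) = 7358478/3085567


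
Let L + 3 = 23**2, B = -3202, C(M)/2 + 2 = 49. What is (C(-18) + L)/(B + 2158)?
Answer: -155/261 ≈ -0.59387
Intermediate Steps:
C(M) = 94 (C(M) = -4 + 2*49 = -4 + 98 = 94)
L = 526 (L = -3 + 23**2 = -3 + 529 = 526)
(C(-18) + L)/(B + 2158) = (94 + 526)/(-3202 + 2158) = 620/(-1044) = 620*(-1/1044) = -155/261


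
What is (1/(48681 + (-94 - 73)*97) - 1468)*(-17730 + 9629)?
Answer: 386284641075/32482 ≈ 1.1892e+7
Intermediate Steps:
(1/(48681 + (-94 - 73)*97) - 1468)*(-17730 + 9629) = (1/(48681 - 167*97) - 1468)*(-8101) = (1/(48681 - 16199) - 1468)*(-8101) = (1/32482 - 1468)*(-8101) = -47683575/32482*(-8101) = 386284641075/32482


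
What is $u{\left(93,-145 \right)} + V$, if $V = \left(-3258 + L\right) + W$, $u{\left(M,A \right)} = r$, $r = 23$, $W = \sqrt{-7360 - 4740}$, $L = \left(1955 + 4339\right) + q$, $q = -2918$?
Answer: $141 + 110 i \approx 141.0 + 110.0 i$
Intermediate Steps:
$L = 3376$ ($L = \left(1955 + 4339\right) - 2918 = 6294 - 2918 = 3376$)
$W = 110 i$ ($W = \sqrt{-12100} = 110 i \approx 110.0 i$)
$u{\left(M,A \right)} = 23$
$V = 118 + 110 i$ ($V = \left(-3258 + 3376\right) + 110 i = 118 + 110 i \approx 118.0 + 110.0 i$)
$u{\left(93,-145 \right)} + V = 23 + \left(118 + 110 i\right) = 141 + 110 i$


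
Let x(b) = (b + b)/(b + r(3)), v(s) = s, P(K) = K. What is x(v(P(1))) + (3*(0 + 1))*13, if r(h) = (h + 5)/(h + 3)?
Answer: 279/7 ≈ 39.857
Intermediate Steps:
r(h) = (5 + h)/(3 + h)
x(b) = 2*b/(4/3 + b) (x(b) = (b + b)/(b + (5 + 3)/(3 + 3)) = (2*b)/(b + 8/6) = (2*b)/(b + (⅙)*8) = (2*b)/(b + 4/3) = (2*b)/(4/3 + b) = 2*b/(4/3 + b))
x(v(P(1))) + (3*(0 + 1))*13 = 6*1/(4 + 3*1) + (3*(0 + 1))*13 = 6*1/(4 + 3) + (3*1)*13 = 6*1/7 + 3*13 = 6*1*(⅐) + 39 = 6/7 + 39 = 279/7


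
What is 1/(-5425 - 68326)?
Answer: -1/73751 ≈ -1.3559e-5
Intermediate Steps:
1/(-5425 - 68326) = 1/(-73751) = -1/73751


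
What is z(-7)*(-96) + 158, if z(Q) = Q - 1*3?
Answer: 1118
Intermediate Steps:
z(Q) = -3 + Q (z(Q) = Q - 3 = -3 + Q)
z(-7)*(-96) + 158 = (-3 - 7)*(-96) + 158 = -10*(-96) + 158 = 960 + 158 = 1118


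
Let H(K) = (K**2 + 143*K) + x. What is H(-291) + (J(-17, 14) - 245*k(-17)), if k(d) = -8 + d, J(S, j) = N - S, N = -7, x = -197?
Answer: 49006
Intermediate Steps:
J(S, j) = -7 - S
H(K) = -197 + K**2 + 143*K (H(K) = (K**2 + 143*K) - 197 = -197 + K**2 + 143*K)
H(-291) + (J(-17, 14) - 245*k(-17)) = (-197 + (-291)**2 + 143*(-291)) + ((-7 - 1*(-17)) - 245*(-8 - 17)) = (-197 + 84681 - 41613) + ((-7 + 17) - 245*(-25)) = 42871 + (10 + 6125) = 42871 + 6135 = 49006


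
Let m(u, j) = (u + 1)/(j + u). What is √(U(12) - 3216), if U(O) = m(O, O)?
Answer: I*√463026/12 ≈ 56.705*I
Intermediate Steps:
m(u, j) = (1 + u)/(j + u)
U(O) = (1 + O)/(2*O) (U(O) = (1 + O)/(O + O) = (1 + O)/((2*O)) = (1/(2*O))*(1 + O) = (1 + O)/(2*O))
√(U(12) - 3216) = √((½)*(1 + 12)/12 - 3216) = √((½)*(1/12)*13 - 3216) = √(13/24 - 3216) = √(-77171/24) = I*√463026/12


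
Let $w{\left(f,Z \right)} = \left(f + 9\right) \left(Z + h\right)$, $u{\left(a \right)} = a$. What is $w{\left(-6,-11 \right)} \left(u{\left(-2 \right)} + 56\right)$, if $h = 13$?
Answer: $324$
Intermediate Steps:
$w{\left(f,Z \right)} = \left(9 + f\right) \left(13 + Z\right)$ ($w{\left(f,Z \right)} = \left(f + 9\right) \left(Z + 13\right) = \left(9 + f\right) \left(13 + Z\right)$)
$w{\left(-6,-11 \right)} \left(u{\left(-2 \right)} + 56\right) = \left(117 + 9 \left(-11\right) + 13 \left(-6\right) - -66\right) \left(-2 + 56\right) = \left(117 - 99 - 78 + 66\right) 54 = 6 \cdot 54 = 324$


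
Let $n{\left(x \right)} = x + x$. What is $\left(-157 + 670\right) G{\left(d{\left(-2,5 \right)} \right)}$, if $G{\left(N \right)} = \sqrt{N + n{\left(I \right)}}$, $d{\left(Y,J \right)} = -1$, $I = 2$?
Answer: $513 \sqrt{3} \approx 888.54$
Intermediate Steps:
$n{\left(x \right)} = 2 x$
$G{\left(N \right)} = \sqrt{4 + N}$ ($G{\left(N \right)} = \sqrt{N + 2 \cdot 2} = \sqrt{N + 4} = \sqrt{4 + N}$)
$\left(-157 + 670\right) G{\left(d{\left(-2,5 \right)} \right)} = \left(-157 + 670\right) \sqrt{4 - 1} = 513 \sqrt{3}$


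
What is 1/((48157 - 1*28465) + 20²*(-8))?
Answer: 1/16492 ≈ 6.0635e-5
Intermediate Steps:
1/((48157 - 1*28465) + 20²*(-8)) = 1/((48157 - 28465) + 400*(-8)) = 1/(19692 - 3200) = 1/16492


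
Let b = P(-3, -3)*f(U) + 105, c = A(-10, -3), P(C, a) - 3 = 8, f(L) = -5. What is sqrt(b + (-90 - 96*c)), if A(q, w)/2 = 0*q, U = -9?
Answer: 2*I*sqrt(10) ≈ 6.3246*I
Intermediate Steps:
A(q, w) = 0 (A(q, w) = 2*(0*q) = 2*0 = 0)
P(C, a) = 11 (P(C, a) = 3 + 8 = 11)
c = 0
b = 50 (b = 11*(-5) + 105 = -55 + 105 = 50)
sqrt(b + (-90 - 96*c)) = sqrt(50 + (-90 - 96*0)) = sqrt(50 + (-90 + 0)) = sqrt(50 - 90) = sqrt(-40) = 2*I*sqrt(10)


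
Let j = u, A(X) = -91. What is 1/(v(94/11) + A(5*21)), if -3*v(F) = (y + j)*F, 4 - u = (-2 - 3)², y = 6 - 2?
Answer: -33/1405 ≈ -0.023488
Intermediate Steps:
y = 4
u = -21 (u = 4 - (-2 - 3)² = 4 - 1*(-5)² = 4 - 1*25 = 4 - 25 = -21)
j = -21
v(F) = 17*F/3 (v(F) = -(4 - 21)*F/3 = -(-17)*F/3 = 17*F/3)
1/(v(94/11) + A(5*21)) = 1/(17*(94/11)/3 - 91) = 1/(17*(94*(1/11))/3 - 91) = 1/((17/3)*(94/11) - 91) = 1/(1598/33 - 91) = 1/(-1405/33) = -33/1405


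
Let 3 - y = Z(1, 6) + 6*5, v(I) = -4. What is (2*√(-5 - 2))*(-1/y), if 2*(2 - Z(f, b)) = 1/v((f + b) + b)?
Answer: 16*I*√7/233 ≈ 0.18168*I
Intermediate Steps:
Z(f, b) = 17/8 (Z(f, b) = 2 - ½/(-4) = 2 - ½*(-¼) = 2 + ⅛ = 17/8)
y = -233/8 (y = 3 - (17/8 + 6*5) = 3 - (17/8 + 30) = 3 - 1*257/8 = 3 - 257/8 = -233/8 ≈ -29.125)
(2*√(-5 - 2))*(-1/y) = (2*√(-5 - 2))*(-1/(-233/8)) = (2*√(-7))*(-1*(-8/233)) = (2*(I*√7))*(8/233) = (2*I*√7)*(8/233) = 16*I*√7/233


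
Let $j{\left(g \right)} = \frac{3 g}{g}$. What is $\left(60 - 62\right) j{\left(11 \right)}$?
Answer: $-6$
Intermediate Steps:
$j{\left(g \right)} = 3$
$\left(60 - 62\right) j{\left(11 \right)} = \left(60 - 62\right) 3 = \left(-2\right) 3 = -6$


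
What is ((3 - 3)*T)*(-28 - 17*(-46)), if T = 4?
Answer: 0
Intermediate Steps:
((3 - 3)*T)*(-28 - 17*(-46)) = ((3 - 3)*4)*(-28 - 17*(-46)) = (0*4)*(-28 + 782) = 0*754 = 0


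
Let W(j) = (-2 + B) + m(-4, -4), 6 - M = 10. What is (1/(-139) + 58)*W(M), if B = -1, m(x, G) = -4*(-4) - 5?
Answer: 64488/139 ≈ 463.94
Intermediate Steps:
m(x, G) = 11 (m(x, G) = 16 - 5 = 11)
M = -4 (M = 6 - 1*10 = 6 - 10 = -4)
W(j) = 8 (W(j) = (-2 - 1) + 11 = -3 + 11 = 8)
(1/(-139) + 58)*W(M) = (1/(-139) + 58)*8 = (-1/139 + 58)*8 = (8061/139)*8 = 64488/139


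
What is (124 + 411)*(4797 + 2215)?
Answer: 3751420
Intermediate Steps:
(124 + 411)*(4797 + 2215) = 535*7012 = 3751420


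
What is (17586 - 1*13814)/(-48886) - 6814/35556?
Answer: -116806609/434547654 ≈ -0.26880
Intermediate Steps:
(17586 - 1*13814)/(-48886) - 6814/35556 = (17586 - 13814)*(-1/48886) - 6814*1/35556 = 3772*(-1/48886) - 3407/17778 = -1886/24443 - 3407/17778 = -116806609/434547654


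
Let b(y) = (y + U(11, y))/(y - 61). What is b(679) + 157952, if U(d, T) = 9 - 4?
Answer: 16269170/103 ≈ 1.5795e+5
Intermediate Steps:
U(d, T) = 5
b(y) = (5 + y)/(-61 + y) (b(y) = (y + 5)/(y - 61) = (5 + y)/(-61 + y))
b(679) + 157952 = (5 + 679)/(-61 + 679) + 157952 = 684/618 + 157952 = (1/618)*684 + 157952 = 114/103 + 157952 = 16269170/103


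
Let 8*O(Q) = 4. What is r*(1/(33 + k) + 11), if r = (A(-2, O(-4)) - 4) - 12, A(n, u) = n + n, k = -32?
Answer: -240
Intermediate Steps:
O(Q) = ½ (O(Q) = (⅛)*4 = ½)
A(n, u) = 2*n
r = -20 (r = (2*(-2) - 4) - 12 = (-4 - 4) - 12 = -8 - 12 = -20)
r*(1/(33 + k) + 11) = -20*(1/(33 - 32) + 11) = -20*(1/1 + 11) = -20*(1 + 11) = -20*12 = -240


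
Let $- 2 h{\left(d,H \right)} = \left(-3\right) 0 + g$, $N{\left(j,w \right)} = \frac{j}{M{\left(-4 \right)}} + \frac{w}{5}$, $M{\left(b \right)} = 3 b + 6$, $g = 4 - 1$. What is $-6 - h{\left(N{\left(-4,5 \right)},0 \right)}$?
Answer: $- \frac{9}{2} \approx -4.5$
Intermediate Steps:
$g = 3$ ($g = 4 - 1 = 3$)
$M{\left(b \right)} = 6 + 3 b$
$N{\left(j,w \right)} = - \frac{j}{6} + \frac{w}{5}$ ($N{\left(j,w \right)} = \frac{j}{6 + 3 \left(-4\right)} + \frac{w}{5} = \frac{j}{6 - 12} + w \frac{1}{5} = \frac{j}{-6} + \frac{w}{5} = j \left(- \frac{1}{6}\right) + \frac{w}{5} = - \frac{j}{6} + \frac{w}{5}$)
$h{\left(d,H \right)} = - \frac{3}{2}$ ($h{\left(d,H \right)} = - \frac{\left(-3\right) 0 + 3}{2} = - \frac{0 + 3}{2} = \left(- \frac{1}{2}\right) 3 = - \frac{3}{2}$)
$-6 - h{\left(N{\left(-4,5 \right)},0 \right)} = -6 - - \frac{3}{2} = -6 + \frac{3}{2} = - \frac{9}{2}$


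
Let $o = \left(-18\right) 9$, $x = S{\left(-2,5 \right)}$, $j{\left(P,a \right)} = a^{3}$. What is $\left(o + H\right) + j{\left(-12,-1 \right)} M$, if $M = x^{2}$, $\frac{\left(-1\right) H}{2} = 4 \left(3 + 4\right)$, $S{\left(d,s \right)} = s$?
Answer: $-243$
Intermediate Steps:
$x = 5$
$H = -56$ ($H = - 2 \cdot 4 \left(3 + 4\right) = - 2 \cdot 4 \cdot 7 = \left(-2\right) 28 = -56$)
$o = -162$
$M = 25$ ($M = 5^{2} = 25$)
$\left(o + H\right) + j{\left(-12,-1 \right)} M = \left(-162 - 56\right) + \left(-1\right)^{3} \cdot 25 = -218 - 25 = -243$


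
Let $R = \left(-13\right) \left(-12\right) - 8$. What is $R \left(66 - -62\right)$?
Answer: $18944$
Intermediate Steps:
$R = 148$ ($R = 156 - 8 = 148$)
$R \left(66 - -62\right) = 148 \left(66 - -62\right) = 148 \left(66 + 62\right) = 148 \cdot 128 = 18944$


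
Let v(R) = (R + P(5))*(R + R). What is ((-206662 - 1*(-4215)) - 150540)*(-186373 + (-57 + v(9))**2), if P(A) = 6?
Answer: 49772578948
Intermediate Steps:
v(R) = 2*R*(6 + R) (v(R) = (R + 6)*(R + R) = (6 + R)*(2*R) = 2*R*(6 + R))
((-206662 - 1*(-4215)) - 150540)*(-186373 + (-57 + v(9))**2) = ((-206662 - 1*(-4215)) - 150540)*(-186373 + (-57 + 2*9*(6 + 9))**2) = ((-206662 + 4215) - 150540)*(-186373 + (-57 + 2*9*15)**2) = (-202447 - 150540)*(-186373 + (-57 + 270)**2) = -352987*(-186373 + 213**2) = -352987*(-186373 + 45369) = -352987*(-141004) = 49772578948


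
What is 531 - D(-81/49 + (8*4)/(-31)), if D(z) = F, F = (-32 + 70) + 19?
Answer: 474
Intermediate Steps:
F = 57 (F = 38 + 19 = 57)
D(z) = 57
531 - D(-81/49 + (8*4)/(-31)) = 531 - 1*57 = 531 - 57 = 474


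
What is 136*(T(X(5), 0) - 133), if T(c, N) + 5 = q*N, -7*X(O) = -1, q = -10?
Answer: -18768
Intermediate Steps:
X(O) = 1/7 (X(O) = -1/7*(-1) = 1/7)
T(c, N) = -5 - 10*N
136*(T(X(5), 0) - 133) = 136*((-5 - 10*0) - 133) = 136*((-5 + 0) - 133) = 136*(-5 - 133) = 136*(-138) = -18768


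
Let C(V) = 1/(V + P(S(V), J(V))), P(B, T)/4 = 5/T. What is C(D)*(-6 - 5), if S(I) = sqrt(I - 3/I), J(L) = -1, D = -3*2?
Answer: 11/26 ≈ 0.42308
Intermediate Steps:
D = -6
P(B, T) = 20/T (P(B, T) = 4*(5/T) = 20/T)
C(V) = 1/(-20 + V) (C(V) = 1/(V + 20/(-1)) = 1/(V + 20*(-1)) = 1/(V - 20) = 1/(-20 + V))
C(D)*(-6 - 5) = (-6 - 5)/(-20 - 6) = -11/(-26) = -1/26*(-11) = 11/26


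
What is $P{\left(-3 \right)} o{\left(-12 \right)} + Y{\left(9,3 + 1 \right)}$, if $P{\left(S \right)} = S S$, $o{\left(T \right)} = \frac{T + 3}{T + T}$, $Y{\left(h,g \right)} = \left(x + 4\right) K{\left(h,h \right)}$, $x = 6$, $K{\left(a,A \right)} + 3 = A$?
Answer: $\frac{507}{8} \approx 63.375$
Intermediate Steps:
$K{\left(a,A \right)} = -3 + A$
$Y{\left(h,g \right)} = -30 + 10 h$ ($Y{\left(h,g \right)} = \left(6 + 4\right) \left(-3 + h\right) = 10 \left(-3 + h\right) = -30 + 10 h$)
$o{\left(T \right)} = \frac{3 + T}{2 T}$
$P{\left(S \right)} = S^{2}$
$P{\left(-3 \right)} o{\left(-12 \right)} + Y{\left(9,3 + 1 \right)} = \left(-3\right)^{2} \frac{3 - 12}{2 \left(-12\right)} + \left(-30 + 10 \cdot 9\right) = 9 \cdot \frac{1}{2} \left(- \frac{1}{12}\right) \left(-9\right) + \left(-30 + 90\right) = 9 \cdot \frac{3}{8} + 60 = \frac{27}{8} + 60 = \frac{507}{8}$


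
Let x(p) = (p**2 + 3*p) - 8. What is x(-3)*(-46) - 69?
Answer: 299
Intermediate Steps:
x(p) = -8 + p**2 + 3*p
x(-3)*(-46) - 69 = (-8 + (-3)**2 + 3*(-3))*(-46) - 69 = (-8 + 9 - 9)*(-46) - 69 = -8*(-46) - 69 = 368 - 69 = 299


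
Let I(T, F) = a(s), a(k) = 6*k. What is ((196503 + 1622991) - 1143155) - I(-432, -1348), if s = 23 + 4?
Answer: 676177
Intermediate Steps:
s = 27
I(T, F) = 162 (I(T, F) = 6*27 = 162)
((196503 + 1622991) - 1143155) - I(-432, -1348) = ((196503 + 1622991) - 1143155) - 1*162 = (1819494 - 1143155) - 162 = 676339 - 162 = 676177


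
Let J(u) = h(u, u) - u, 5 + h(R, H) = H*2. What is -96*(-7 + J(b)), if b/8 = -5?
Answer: 4992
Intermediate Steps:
b = -40 (b = 8*(-5) = -40)
h(R, H) = -5 + 2*H (h(R, H) = -5 + H*2 = -5 + 2*H)
J(u) = -5 + u (J(u) = (-5 + 2*u) - u = -5 + u)
-96*(-7 + J(b)) = -96*(-7 + (-5 - 40)) = -96*(-7 - 45) = -96*(-52) = 4992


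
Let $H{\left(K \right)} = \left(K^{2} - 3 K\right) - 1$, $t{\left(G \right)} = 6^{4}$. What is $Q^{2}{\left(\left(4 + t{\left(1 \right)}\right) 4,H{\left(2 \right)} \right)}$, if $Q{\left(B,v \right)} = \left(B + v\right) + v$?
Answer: $26977636$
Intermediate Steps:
$t{\left(G \right)} = 1296$
$H{\left(K \right)} = -1 + K^{2} - 3 K$
$Q{\left(B,v \right)} = B + 2 v$
$Q^{2}{\left(\left(4 + t{\left(1 \right)}\right) 4,H{\left(2 \right)} \right)} = \left(\left(4 + 1296\right) 4 + 2 \left(-1 + 2^{2} - 6\right)\right)^{2} = \left(1300 \cdot 4 + 2 \left(-1 + 4 - 6\right)\right)^{2} = \left(5200 + 2 \left(-3\right)\right)^{2} = \left(5200 - 6\right)^{2} = 5194^{2} = 26977636$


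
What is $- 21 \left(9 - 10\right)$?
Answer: $21$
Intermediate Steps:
$- 21 \left(9 - 10\right) = \left(-21\right) \left(-1\right) = 21$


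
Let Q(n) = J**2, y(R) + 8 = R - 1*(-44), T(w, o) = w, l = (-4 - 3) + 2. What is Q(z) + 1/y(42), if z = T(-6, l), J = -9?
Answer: 6319/78 ≈ 81.013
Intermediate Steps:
l = -5 (l = -7 + 2 = -5)
y(R) = 36 + R (y(R) = -8 + (R - 1*(-44)) = -8 + (R + 44) = -8 + (44 + R) = 36 + R)
z = -6
Q(n) = 81 (Q(n) = (-9)**2 = 81)
Q(z) + 1/y(42) = 81 + 1/(36 + 42) = 81 + 1/78 = 6319/78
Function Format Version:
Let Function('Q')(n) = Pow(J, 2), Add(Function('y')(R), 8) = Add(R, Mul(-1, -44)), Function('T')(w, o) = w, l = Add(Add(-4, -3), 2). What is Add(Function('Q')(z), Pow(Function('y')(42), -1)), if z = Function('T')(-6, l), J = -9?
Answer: Rational(6319, 78) ≈ 81.013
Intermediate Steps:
l = -5 (l = Add(-7, 2) = -5)
Function('y')(R) = Add(36, R) (Function('y')(R) = Add(-8, Add(R, Mul(-1, -44))) = Add(-8, Add(R, 44)) = Add(-8, Add(44, R)) = Add(36, R))
z = -6
Function('Q')(n) = 81 (Function('Q')(n) = Pow(-9, 2) = 81)
Add(Function('Q')(z), Pow(Function('y')(42), -1)) = Add(81, Pow(Add(36, 42), -1)) = Add(81, Pow(78, -1)) = Add(81, Rational(1, 78)) = Rational(6319, 78)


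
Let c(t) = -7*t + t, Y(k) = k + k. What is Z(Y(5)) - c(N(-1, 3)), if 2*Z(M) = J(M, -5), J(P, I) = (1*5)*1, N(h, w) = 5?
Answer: 65/2 ≈ 32.500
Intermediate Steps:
Y(k) = 2*k
J(P, I) = 5 (J(P, I) = 5*1 = 5)
c(t) = -6*t
Z(M) = 5/2 (Z(M) = (1/2)*5 = 5/2)
Z(Y(5)) - c(N(-1, 3)) = 5/2 - (-6)*5 = 5/2 - 1*(-30) = 5/2 + 30 = 65/2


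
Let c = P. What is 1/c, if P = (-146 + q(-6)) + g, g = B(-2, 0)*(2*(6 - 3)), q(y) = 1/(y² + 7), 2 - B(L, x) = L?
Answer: -43/5245 ≈ -0.0081983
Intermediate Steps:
B(L, x) = 2 - L
q(y) = 1/(7 + y²)
g = 24 (g = (2 - 1*(-2))*(2*(6 - 3)) = (2 + 2)*(2*3) = 4*6 = 24)
P = -5245/43 (P = (-146 + 1/(7 + (-6)²)) + 24 = (-146 + 1/(7 + 36)) + 24 = (-146 + 1/43) + 24 = -6277/43 + 24 = -5245/43 ≈ -121.98)
c = -5245/43 ≈ -121.98
1/c = 1/(-5245/43) = -43/5245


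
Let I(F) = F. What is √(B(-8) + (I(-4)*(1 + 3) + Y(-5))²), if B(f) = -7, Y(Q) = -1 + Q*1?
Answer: 3*√53 ≈ 21.840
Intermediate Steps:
Y(Q) = -1 + Q
√(B(-8) + (I(-4)*(1 + 3) + Y(-5))²) = √(-7 + (-4*(1 + 3) + (-1 - 5))²) = √(-7 + (-4*4 - 6)²) = √(-7 + (-16 - 6)²) = √(-7 + (-22)²) = √(-7 + 484) = √477 = 3*√53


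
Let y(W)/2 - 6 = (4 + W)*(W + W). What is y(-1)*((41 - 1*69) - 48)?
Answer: 0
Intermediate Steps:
y(W) = 12 + 4*W*(4 + W) (y(W) = 12 + 2*((4 + W)*(W + W)) = 12 + 2*((4 + W)*(2*W)) = 12 + 2*(2*W*(4 + W)) = 12 + 4*W*(4 + W))
y(-1)*((41 - 1*69) - 48) = (12 + 4*(-1)² + 16*(-1))*((41 - 1*69) - 48) = (12 + 4*1 - 16)*((41 - 69) - 48) = (12 + 4 - 16)*(-28 - 48) = 0*(-76) = 0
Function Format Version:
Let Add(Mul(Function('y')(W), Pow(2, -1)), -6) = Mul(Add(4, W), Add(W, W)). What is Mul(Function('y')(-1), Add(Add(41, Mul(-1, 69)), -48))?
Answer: 0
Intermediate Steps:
Function('y')(W) = Add(12, Mul(4, W, Add(4, W))) (Function('y')(W) = Add(12, Mul(2, Mul(Add(4, W), Add(W, W)))) = Add(12, Mul(2, Mul(Add(4, W), Mul(2, W)))) = Add(12, Mul(2, Mul(2, W, Add(4, W)))) = Add(12, Mul(4, W, Add(4, W))))
Mul(Function('y')(-1), Add(Add(41, Mul(-1, 69)), -48)) = Mul(Add(12, Mul(4, Pow(-1, 2)), Mul(16, -1)), Add(Add(41, Mul(-1, 69)), -48)) = Mul(Add(12, Mul(4, 1), -16), Add(Add(41, -69), -48)) = Mul(Add(12, 4, -16), Add(-28, -48)) = Mul(0, -76) = 0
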